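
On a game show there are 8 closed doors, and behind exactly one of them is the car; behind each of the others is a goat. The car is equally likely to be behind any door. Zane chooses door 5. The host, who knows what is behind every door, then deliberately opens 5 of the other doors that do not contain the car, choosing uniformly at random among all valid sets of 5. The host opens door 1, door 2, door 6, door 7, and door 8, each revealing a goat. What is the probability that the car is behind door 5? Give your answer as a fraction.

Condition on the true location of the car.
If it is behind any of doors 1, 2, 6, 7, and 8 (prior 1/8 each): that door was opened and seen not to hold the prize — ruled out; weight (1/8)·0 = 0 each.
If it is behind either of doors 3 and 4 (prior 1/8 each): the host has 6 equally likely choices, so probability 1/6; weight (1/8)·(1/6) = 1/48 each.
If it is behind door 5 (prior 1/8): the host has 21 equally likely choices, so probability 1/21; weight (1/8)·(1/21) = 1/168.
The weights sum to 1/21.
So P(the car behind door 5 | the host opened door 1, door 2, door 6, door 7, and door 8) = (1/168) / (1/21) = 1/8.

1/8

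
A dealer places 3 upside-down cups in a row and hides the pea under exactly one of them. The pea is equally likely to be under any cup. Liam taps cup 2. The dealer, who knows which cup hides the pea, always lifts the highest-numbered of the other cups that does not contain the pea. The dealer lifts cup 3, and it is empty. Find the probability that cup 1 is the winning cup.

1/2

Consider each possible location of the pea in turn.
If it is under either of cups 1 and 2 (prior 1/3 each): cup 3 is the highest-numbered option available, probability 1; weight (1/3)·1 = 1/3 each.
If it is under cup 3 (prior 1/3): the dealer opened cup 3, so this case is ruled out; weight (1/3)·0 = 0.
The weights sum to 2/3.
So P(the pea under cup 1 | the dealer opened cup 3) = (1/3) / (2/3) = 1/2.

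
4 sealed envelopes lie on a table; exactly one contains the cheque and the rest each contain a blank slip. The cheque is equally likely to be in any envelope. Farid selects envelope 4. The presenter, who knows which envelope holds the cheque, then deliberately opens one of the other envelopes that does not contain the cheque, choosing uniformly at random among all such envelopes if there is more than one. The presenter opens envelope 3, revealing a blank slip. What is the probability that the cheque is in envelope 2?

3/8

Consider each possible location of the cheque in turn.
If it is in either of envelopes 1 and 2 (prior 1/4 each): the presenter has 2 equally likely choices, so probability 1/2; weight (1/4)·(1/2) = 1/8 each.
If it is in envelope 3 (prior 1/4): the presenter opened envelope 3, so this case is ruled out; weight (1/4)·0 = 0.
If it is in envelope 4 (prior 1/4): the presenter has 3 equally likely choices, so probability 1/3; weight (1/4)·(1/3) = 1/12.
The weights sum to 1/3.
So P(the cheque in envelope 2 | the presenter opened envelope 3) = (1/8) / (1/3) = 3/8.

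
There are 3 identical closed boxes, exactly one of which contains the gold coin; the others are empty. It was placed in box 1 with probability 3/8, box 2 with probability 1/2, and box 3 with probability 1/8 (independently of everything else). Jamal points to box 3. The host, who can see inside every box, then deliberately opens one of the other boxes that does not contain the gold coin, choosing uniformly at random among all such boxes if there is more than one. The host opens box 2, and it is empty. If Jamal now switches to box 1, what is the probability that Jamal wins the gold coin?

6/7

Condition on the true location of the gold coin.
If it is in box 1 (prior 3/8): the host has no choice, probability 1; weight (3/8)·1 = 3/8.
If it is in box 2 (prior 1/2): the host opened box 2, so this case is ruled out; weight (1/2)·0 = 0.
If it is in box 3 (prior 1/8): the host has 2 equally likely choices, so probability 1/2; weight (1/8)·(1/2) = 1/16.
The weights sum to 7/16.
So P(the gold coin in box 1 | the host opened box 2) = (3/8) / (7/16) = 6/7.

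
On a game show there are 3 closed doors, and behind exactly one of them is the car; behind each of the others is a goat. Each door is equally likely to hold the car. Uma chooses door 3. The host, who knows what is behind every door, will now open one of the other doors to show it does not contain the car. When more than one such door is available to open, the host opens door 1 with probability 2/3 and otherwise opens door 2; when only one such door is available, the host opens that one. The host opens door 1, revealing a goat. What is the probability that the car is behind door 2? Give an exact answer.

3/5

Condition on the true location of the car.
If it is behind door 1 (prior 1/3): the host opened door 1, so this case is ruled out; weight (1/3)·0 = 0.
If it is behind door 2 (prior 1/3): only door 1 is available, probability 1; weight (1/3)·1 = 1/3.
If it is behind door 3 (prior 1/3): door 1 is available, opened with probability 2/3; weight (1/3)·(2/3) = 2/9.
The weights sum to 5/9.
So P(the car behind door 2 | the host opened door 1) = (1/3) / (5/9) = 3/5.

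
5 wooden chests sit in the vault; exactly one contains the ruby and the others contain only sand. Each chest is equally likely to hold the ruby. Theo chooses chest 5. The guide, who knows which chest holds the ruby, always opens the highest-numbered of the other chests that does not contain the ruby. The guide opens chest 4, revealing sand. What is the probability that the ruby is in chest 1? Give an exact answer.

1/4

Apply Bayes' rule, conditioning on where the ruby actually is.
If it is in any of chests 1, 2, 3, and 5 (prior 1/5 each): chest 4 is the highest-numbered option available, probability 1; weight (1/5)·1 = 1/5 each.
If it is in chest 4 (prior 1/5): the guide opened chest 4, so this case is ruled out; weight (1/5)·0 = 0.
The weights sum to 4/5.
So P(the ruby in chest 1 | the guide opened chest 4) = (1/5) / (4/5) = 1/4.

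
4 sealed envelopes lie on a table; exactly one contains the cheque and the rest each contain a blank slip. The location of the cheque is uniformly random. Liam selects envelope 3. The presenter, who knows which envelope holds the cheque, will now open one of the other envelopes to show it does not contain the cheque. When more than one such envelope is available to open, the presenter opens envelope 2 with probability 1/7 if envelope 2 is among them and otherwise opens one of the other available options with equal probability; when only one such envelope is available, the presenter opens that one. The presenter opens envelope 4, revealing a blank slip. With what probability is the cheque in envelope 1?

Apply Bayes' rule, conditioning on where the cheque actually is.
If it is in envelope 1 (prior 1/4): envelope 2 is available but not opened, probability 6/7; weight (1/4)·(6/7) = 3/14.
If it is in envelope 2 (prior 1/4): envelope 2 holds the prize so is unavailable; the presenter chooses uniformly among the 2 others, probability 1/2; weight (1/4)·(1/2) = 1/8.
If it is in envelope 3 (prior 1/4): envelope 2 is available but not opened; envelope 4 gets probability (1 − 1/7)/2 = 3/7; weight (1/4)·(3/7) = 3/28.
If it is in envelope 4 (prior 1/4): the presenter opened envelope 4, so this case is ruled out; weight (1/4)·0 = 0.
The weights sum to 25/56.
So P(the cheque in envelope 1 | the presenter opened envelope 4) = (3/14) / (25/56) = 12/25.

12/25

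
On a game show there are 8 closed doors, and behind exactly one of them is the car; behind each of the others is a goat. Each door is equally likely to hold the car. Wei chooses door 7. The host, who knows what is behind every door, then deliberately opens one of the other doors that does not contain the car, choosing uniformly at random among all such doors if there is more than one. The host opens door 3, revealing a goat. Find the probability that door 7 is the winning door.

1/8

Apply Bayes' rule, conditioning on where the car actually is.
If it is behind any of doors 1, 2, 4, 5, 6, and 8 (prior 1/8 each): the host has 6 equally likely choices, so probability 1/6; weight (1/8)·(1/6) = 1/48 each.
If it is behind door 3 (prior 1/8): the host opened door 3, so this case is ruled out; weight (1/8)·0 = 0.
If it is behind door 7 (prior 1/8): the host has 7 equally likely choices, so probability 1/7; weight (1/8)·(1/7) = 1/56.
The weights sum to 1/7.
So P(the car behind door 7 | the host opened door 3) = (1/56) / (1/7) = 1/8.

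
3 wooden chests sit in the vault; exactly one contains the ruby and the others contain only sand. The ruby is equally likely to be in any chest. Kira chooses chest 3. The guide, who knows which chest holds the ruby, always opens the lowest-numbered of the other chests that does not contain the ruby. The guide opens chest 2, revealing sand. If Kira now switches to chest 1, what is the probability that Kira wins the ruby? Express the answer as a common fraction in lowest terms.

Consider each possible location of the ruby in turn.
If it is in chest 1 (prior 1/3): chest 2 is the lowest-numbered option available, probability 1; weight (1/3)·1 = 1/3.
If it is in chest 2 (prior 1/3): the guide opened chest 2, so this case is ruled out; weight (1/3)·0 = 0.
If it is in chest 3 (prior 1/3): the guide would have opened chest 1 instead, probability 0; weight (1/3)·0 = 0.
The weights sum to 1/3.
So P(the ruby in chest 1 | the guide opened chest 2) = (1/3) / (1/3) = 1.

1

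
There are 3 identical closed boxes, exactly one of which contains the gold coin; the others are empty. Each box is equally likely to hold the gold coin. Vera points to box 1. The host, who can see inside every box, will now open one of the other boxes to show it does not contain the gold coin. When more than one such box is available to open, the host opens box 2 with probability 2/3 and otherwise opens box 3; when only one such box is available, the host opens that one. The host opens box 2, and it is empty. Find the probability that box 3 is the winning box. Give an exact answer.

Condition on the true location of the gold coin.
If it is in box 1 (prior 1/3): box 2 is available, opened with probability 2/3; weight (1/3)·(2/3) = 2/9.
If it is in box 2 (prior 1/3): the host opened box 2, so this case is ruled out; weight (1/3)·0 = 0.
If it is in box 3 (prior 1/3): only box 2 is available, probability 1; weight (1/3)·1 = 1/3.
The weights sum to 5/9.
So P(the gold coin in box 3 | the host opened box 2) = (1/3) / (5/9) = 3/5.

3/5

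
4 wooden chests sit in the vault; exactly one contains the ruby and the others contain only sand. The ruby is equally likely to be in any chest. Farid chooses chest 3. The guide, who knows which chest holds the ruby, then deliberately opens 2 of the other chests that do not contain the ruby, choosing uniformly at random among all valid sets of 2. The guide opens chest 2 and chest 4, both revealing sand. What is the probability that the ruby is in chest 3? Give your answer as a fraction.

1/4

Consider each possible location of the ruby in turn.
If it is in chest 1 (prior 1/4): the guide has no choice, probability 1; weight (1/4)·1 = 1/4.
If it is in either of chests 2 and 4 (prior 1/4 each): that chest was opened and seen not to hold the prize — ruled out; weight (1/4)·0 = 0 each.
If it is in chest 3 (prior 1/4): the guide has 3 equally likely choices, so probability 1/3; weight (1/4)·(1/3) = 1/12.
The weights sum to 1/3.
So P(the ruby in chest 3 | the guide opened chest 2 and chest 4) = (1/12) / (1/3) = 1/4.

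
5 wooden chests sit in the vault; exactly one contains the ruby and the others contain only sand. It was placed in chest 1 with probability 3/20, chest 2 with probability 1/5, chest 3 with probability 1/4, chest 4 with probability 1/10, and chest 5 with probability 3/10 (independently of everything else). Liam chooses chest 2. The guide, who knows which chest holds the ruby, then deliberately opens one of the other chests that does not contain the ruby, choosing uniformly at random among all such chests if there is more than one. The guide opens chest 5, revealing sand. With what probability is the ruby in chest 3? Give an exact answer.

Apply Bayes' rule, conditioning on where the ruby actually is.
If it is in chest 1 (prior 3/20): the guide has 3 equally likely choices, so probability 1/3; weight (3/20)·(1/3) = 1/20.
If it is in chest 2 (prior 1/5): the guide has 4 equally likely choices, so probability 1/4; weight (1/5)·(1/4) = 1/20.
If it is in chest 3 (prior 1/4): the guide has 3 equally likely choices, so probability 1/3; weight (1/4)·(1/3) = 1/12.
If it is in chest 4 (prior 1/10): the guide has 3 equally likely choices, so probability 1/3; weight (1/10)·(1/3) = 1/30.
If it is in chest 5 (prior 3/10): the guide opened chest 5, so this case is ruled out; weight (3/10)·0 = 0.
The weights sum to 13/60.
So P(the ruby in chest 3 | the guide opened chest 5) = (1/12) / (13/60) = 5/13.

5/13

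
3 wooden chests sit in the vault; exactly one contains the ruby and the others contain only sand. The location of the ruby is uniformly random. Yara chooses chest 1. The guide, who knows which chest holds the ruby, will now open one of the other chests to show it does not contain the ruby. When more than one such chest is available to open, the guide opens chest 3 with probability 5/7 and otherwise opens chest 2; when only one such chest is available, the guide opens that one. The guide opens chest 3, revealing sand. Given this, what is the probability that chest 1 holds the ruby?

5/12

Condition on the true location of the ruby.
If it is in chest 1 (prior 1/3): chest 3 is available, opened with probability 5/7; weight (1/3)·(5/7) = 5/21.
If it is in chest 2 (prior 1/3): only chest 3 is available, probability 1; weight (1/3)·1 = 1/3.
If it is in chest 3 (prior 1/3): the guide opened chest 3, so this case is ruled out; weight (1/3)·0 = 0.
The weights sum to 4/7.
So P(the ruby in chest 1 | the guide opened chest 3) = (5/21) / (4/7) = 5/12.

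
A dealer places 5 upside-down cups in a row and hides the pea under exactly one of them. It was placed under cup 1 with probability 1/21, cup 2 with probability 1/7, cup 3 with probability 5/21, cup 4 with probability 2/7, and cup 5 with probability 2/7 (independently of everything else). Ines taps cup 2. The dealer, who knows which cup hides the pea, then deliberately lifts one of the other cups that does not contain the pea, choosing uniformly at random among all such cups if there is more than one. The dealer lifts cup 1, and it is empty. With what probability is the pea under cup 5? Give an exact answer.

24/77

Condition on the true location of the pea.
If it is under cup 1 (prior 1/21): the dealer opened cup 1, so this case is ruled out; weight (1/21)·0 = 0.
If it is under cup 2 (prior 1/7): the dealer has 4 equally likely choices, so probability 1/4; weight (1/7)·(1/4) = 1/28.
If it is under cup 3 (prior 5/21): the dealer has 3 equally likely choices, so probability 1/3; weight (5/21)·(1/3) = 5/63.
If it is under either of cups 4 and 5 (prior 2/7 each): the dealer has 3 equally likely choices, so probability 1/3; weight (2/7)·(1/3) = 2/21 each.
The weights sum to 11/36.
So P(the pea under cup 5 | the dealer opened cup 1) = (2/21) / (11/36) = 24/77.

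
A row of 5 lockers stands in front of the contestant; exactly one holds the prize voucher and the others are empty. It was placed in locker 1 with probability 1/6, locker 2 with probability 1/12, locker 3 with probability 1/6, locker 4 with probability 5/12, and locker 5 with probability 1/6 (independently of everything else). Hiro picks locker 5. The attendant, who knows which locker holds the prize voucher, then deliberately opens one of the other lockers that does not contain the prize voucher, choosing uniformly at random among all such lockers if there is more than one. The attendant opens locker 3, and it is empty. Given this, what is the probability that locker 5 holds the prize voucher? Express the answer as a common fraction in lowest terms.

Apply Bayes' rule, conditioning on where the prize voucher actually is.
If it is in locker 1 (prior 1/6): the attendant has 3 equally likely choices, so probability 1/3; weight (1/6)·(1/3) = 1/18.
If it is in locker 2 (prior 1/12): the attendant has 3 equally likely choices, so probability 1/3; weight (1/12)·(1/3) = 1/36.
If it is in locker 3 (prior 1/6): the attendant opened locker 3, so this case is ruled out; weight (1/6)·0 = 0.
If it is in locker 4 (prior 5/12): the attendant has 3 equally likely choices, so probability 1/3; weight (5/12)·(1/3) = 5/36.
If it is in locker 5 (prior 1/6): the attendant has 4 equally likely choices, so probability 1/4; weight (1/6)·(1/4) = 1/24.
The weights sum to 19/72.
So P(the prize voucher in locker 5 | the attendant opened locker 3) = (1/24) / (19/72) = 3/19.

3/19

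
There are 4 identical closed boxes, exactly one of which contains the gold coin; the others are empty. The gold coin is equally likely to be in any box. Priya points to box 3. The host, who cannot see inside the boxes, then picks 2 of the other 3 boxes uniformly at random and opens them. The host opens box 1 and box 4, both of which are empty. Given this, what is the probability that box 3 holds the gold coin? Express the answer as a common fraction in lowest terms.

1/2

Consider each possible location of the gold coin in turn.
If it is in either of boxes 1 and 4 (prior 1/4 each): that box was opened and seen not to hold the prize — ruled out; weight (1/4)·0 = 0 each.
If it is in either of boxes 2 and 3 (prior 1/4 each): the host picks exactly this set with probability 1/3 regardless, and none is the prize; weight (1/4)·(1/3) = 1/12 each.
The weights sum to 1/6.
So P(the gold coin in box 3 | the host opened box 1 and box 4) = (1/12) / (1/6) = 1/2.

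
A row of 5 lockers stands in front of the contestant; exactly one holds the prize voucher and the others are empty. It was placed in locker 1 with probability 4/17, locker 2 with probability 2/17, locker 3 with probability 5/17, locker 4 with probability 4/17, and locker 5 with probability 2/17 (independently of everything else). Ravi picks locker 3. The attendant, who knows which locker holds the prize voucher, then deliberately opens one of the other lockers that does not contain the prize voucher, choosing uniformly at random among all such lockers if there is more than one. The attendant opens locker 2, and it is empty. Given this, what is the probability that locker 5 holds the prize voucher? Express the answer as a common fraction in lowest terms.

8/55

Condition on the true location of the prize voucher.
If it is in either of lockers 1 and 4 (prior 4/17 each): the attendant has 3 equally likely choices, so probability 1/3; weight (4/17)·(1/3) = 4/51 each.
If it is in locker 2 (prior 2/17): the attendant opened locker 2, so this case is ruled out; weight (2/17)·0 = 0.
If it is in locker 3 (prior 5/17): the attendant has 4 equally likely choices, so probability 1/4; weight (5/17)·(1/4) = 5/68.
If it is in locker 5 (prior 2/17): the attendant has 3 equally likely choices, so probability 1/3; weight (2/17)·(1/3) = 2/51.
The weights sum to 55/204.
So P(the prize voucher in locker 5 | the attendant opened locker 2) = (2/51) / (55/204) = 8/55.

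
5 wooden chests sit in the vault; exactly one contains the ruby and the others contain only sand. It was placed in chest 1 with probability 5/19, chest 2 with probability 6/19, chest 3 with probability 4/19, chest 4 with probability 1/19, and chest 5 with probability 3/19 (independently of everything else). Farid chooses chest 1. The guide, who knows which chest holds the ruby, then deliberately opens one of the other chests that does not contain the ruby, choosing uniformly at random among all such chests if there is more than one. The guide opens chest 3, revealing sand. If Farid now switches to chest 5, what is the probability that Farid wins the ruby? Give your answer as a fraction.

12/55

Consider each possible location of the ruby in turn.
If it is in chest 1 (prior 5/19): the guide has 4 equally likely choices, so probability 1/4; weight (5/19)·(1/4) = 5/76.
If it is in chest 2 (prior 6/19): the guide has 3 equally likely choices, so probability 1/3; weight (6/19)·(1/3) = 2/19.
If it is in chest 3 (prior 4/19): the guide opened chest 3, so this case is ruled out; weight (4/19)·0 = 0.
If it is in chest 4 (prior 1/19): the guide has 3 equally likely choices, so probability 1/3; weight (1/19)·(1/3) = 1/57.
If it is in chest 5 (prior 3/19): the guide has 3 equally likely choices, so probability 1/3; weight (3/19)·(1/3) = 1/19.
The weights sum to 55/228.
So P(the ruby in chest 5 | the guide opened chest 3) = (1/19) / (55/228) = 12/55.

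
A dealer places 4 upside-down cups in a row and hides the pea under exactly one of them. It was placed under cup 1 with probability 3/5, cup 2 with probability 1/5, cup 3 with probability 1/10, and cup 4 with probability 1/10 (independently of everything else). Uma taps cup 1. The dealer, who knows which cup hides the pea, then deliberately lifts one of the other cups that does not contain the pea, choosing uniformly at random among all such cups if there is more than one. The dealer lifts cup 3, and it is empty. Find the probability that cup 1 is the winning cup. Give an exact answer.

4/7

Consider each possible location of the pea in turn.
If it is under cup 1 (prior 3/5): the dealer has 3 equally likely choices, so probability 1/3; weight (3/5)·(1/3) = 1/5.
If it is under cup 2 (prior 1/5): the dealer has 2 equally likely choices, so probability 1/2; weight (1/5)·(1/2) = 1/10.
If it is under cup 3 (prior 1/10): the dealer opened cup 3, so this case is ruled out; weight (1/10)·0 = 0.
If it is under cup 4 (prior 1/10): the dealer has 2 equally likely choices, so probability 1/2; weight (1/10)·(1/2) = 1/20.
The weights sum to 7/20.
So P(the pea under cup 1 | the dealer opened cup 3) = (1/5) / (7/20) = 4/7.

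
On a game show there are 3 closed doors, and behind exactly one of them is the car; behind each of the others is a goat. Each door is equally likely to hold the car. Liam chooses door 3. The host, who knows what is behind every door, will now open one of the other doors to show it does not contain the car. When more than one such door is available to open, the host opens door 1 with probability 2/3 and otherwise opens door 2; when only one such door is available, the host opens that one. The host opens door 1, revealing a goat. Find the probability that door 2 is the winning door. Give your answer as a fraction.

3/5

Consider each possible location of the car in turn.
If it is behind door 1 (prior 1/3): the host opened door 1, so this case is ruled out; weight (1/3)·0 = 0.
If it is behind door 2 (prior 1/3): only door 1 is available, probability 1; weight (1/3)·1 = 1/3.
If it is behind door 3 (prior 1/3): door 1 is available, opened with probability 2/3; weight (1/3)·(2/3) = 2/9.
The weights sum to 5/9.
So P(the car behind door 2 | the host opened door 1) = (1/3) / (5/9) = 3/5.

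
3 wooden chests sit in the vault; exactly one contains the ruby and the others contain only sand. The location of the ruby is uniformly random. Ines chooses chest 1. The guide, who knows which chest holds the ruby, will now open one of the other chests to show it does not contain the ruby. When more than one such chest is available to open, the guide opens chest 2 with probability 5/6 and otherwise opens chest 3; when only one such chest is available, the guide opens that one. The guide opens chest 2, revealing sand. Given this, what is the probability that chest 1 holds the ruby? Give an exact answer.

5/11

Consider each possible location of the ruby in turn.
If it is in chest 1 (prior 1/3): chest 2 is available, opened with probability 5/6; weight (1/3)·(5/6) = 5/18.
If it is in chest 2 (prior 1/3): the guide opened chest 2, so this case is ruled out; weight (1/3)·0 = 0.
If it is in chest 3 (prior 1/3): only chest 2 is available, probability 1; weight (1/3)·1 = 1/3.
The weights sum to 11/18.
So P(the ruby in chest 1 | the guide opened chest 2) = (5/18) / (11/18) = 5/11.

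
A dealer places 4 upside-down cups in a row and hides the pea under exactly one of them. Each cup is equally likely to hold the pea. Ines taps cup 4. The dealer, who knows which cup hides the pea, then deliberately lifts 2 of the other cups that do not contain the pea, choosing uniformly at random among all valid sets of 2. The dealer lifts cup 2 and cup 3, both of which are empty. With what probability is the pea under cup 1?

3/4

Apply Bayes' rule, conditioning on where the pea actually is.
If it is under cup 1 (prior 1/4): the dealer has no choice, probability 1; weight (1/4)·1 = 1/4.
If it is under either of cups 2 and 3 (prior 1/4 each): that cup was opened and seen not to hold the prize — ruled out; weight (1/4)·0 = 0 each.
If it is under cup 4 (prior 1/4): the dealer has 3 equally likely choices, so probability 1/3; weight (1/4)·(1/3) = 1/12.
The weights sum to 1/3.
So P(the pea under cup 1 | the dealer opened cup 2 and cup 3) = (1/4) / (1/3) = 3/4.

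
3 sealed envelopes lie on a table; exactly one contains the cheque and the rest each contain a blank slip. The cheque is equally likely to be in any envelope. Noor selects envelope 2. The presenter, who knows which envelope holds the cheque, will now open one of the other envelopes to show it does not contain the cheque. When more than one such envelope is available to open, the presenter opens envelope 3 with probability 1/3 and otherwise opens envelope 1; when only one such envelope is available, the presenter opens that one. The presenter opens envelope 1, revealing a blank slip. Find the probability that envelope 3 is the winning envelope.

Condition on the true location of the cheque.
If it is in envelope 1 (prior 1/3): the presenter opened envelope 1, so this case is ruled out; weight (1/3)·0 = 0.
If it is in envelope 2 (prior 1/3): envelope 3 is available but not opened, probability 2/3; weight (1/3)·(2/3) = 2/9.
If it is in envelope 3 (prior 1/3): only envelope 1 is available, probability 1; weight (1/3)·1 = 1/3.
The weights sum to 5/9.
So P(the cheque in envelope 3 | the presenter opened envelope 1) = (1/3) / (5/9) = 3/5.

3/5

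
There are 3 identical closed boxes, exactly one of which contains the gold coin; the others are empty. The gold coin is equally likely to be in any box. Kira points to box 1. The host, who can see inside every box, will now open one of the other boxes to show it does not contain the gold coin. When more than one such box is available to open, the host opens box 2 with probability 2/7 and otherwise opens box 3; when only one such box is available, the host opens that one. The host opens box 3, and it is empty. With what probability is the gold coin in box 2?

Condition on the true location of the gold coin.
If it is in box 1 (prior 1/3): box 2 is available but not opened, probability 5/7; weight (1/3)·(5/7) = 5/21.
If it is in box 2 (prior 1/3): only box 3 is available, probability 1; weight (1/3)·1 = 1/3.
If it is in box 3 (prior 1/3): the host opened box 3, so this case is ruled out; weight (1/3)·0 = 0.
The weights sum to 4/7.
So P(the gold coin in box 2 | the host opened box 3) = (1/3) / (4/7) = 7/12.

7/12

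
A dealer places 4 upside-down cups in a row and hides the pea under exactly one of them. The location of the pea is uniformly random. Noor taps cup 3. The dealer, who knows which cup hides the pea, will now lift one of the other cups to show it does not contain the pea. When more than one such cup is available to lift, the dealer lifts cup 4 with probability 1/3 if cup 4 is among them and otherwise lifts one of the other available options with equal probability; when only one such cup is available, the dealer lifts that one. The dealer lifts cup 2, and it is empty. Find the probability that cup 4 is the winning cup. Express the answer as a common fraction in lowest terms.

1/3

Condition on the true location of the pea.
If it is under cup 1 (prior 1/4): cup 4 is available but not opened, probability 2/3; weight (1/4)·(2/3) = 1/6.
If it is under cup 2 (prior 1/4): the dealer opened cup 2, so this case is ruled out; weight (1/4)·0 = 0.
If it is under cup 3 (prior 1/4): cup 4 is available but not opened; cup 2 gets probability (1 − 1/3)/2 = 1/3; weight (1/4)·(1/3) = 1/12.
If it is under cup 4 (prior 1/4): cup 4 holds the prize so is unavailable; the dealer chooses uniformly among the 2 others, probability 1/2; weight (1/4)·(1/2) = 1/8.
The weights sum to 3/8.
So P(the pea under cup 4 | the dealer opened cup 2) = (1/8) / (3/8) = 1/3.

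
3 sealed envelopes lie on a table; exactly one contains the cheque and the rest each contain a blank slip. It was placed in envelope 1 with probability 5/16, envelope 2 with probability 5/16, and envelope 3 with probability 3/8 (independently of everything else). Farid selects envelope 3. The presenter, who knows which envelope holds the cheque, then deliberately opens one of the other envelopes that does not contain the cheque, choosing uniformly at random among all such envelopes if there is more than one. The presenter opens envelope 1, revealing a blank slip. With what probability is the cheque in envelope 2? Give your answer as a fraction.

5/8

Condition on the true location of the cheque.
If it is in envelope 1 (prior 5/16): the presenter opened envelope 1, so this case is ruled out; weight (5/16)·0 = 0.
If it is in envelope 2 (prior 5/16): the presenter has no choice, probability 1; weight (5/16)·1 = 5/16.
If it is in envelope 3 (prior 3/8): the presenter has 2 equally likely choices, so probability 1/2; weight (3/8)·(1/2) = 3/16.
The weights sum to 1/2.
So P(the cheque in envelope 2 | the presenter opened envelope 1) = (5/16) / (1/2) = 5/8.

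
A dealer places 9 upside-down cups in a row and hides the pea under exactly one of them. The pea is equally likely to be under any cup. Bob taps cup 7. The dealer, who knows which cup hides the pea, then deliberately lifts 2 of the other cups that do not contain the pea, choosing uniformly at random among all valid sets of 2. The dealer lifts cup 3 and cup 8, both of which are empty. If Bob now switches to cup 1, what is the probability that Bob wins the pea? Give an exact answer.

4/27

Consider each possible location of the pea in turn.
If it is under any of cups 1, 2, 4, 5, 6, and 9 (prior 1/9 each): the dealer has 21 equally likely choices, so probability 1/21; weight (1/9)·(1/21) = 1/189 each.
If it is under either of cups 3 and 8 (prior 1/9 each): that cup was opened and seen not to hold the prize — ruled out; weight (1/9)·0 = 0 each.
If it is under cup 7 (prior 1/9): the dealer has 28 equally likely choices, so probability 1/28; weight (1/9)·(1/28) = 1/252.
The weights sum to 1/28.
So P(the pea under cup 1 | the dealer opened cup 3 and cup 8) = (1/189) / (1/28) = 4/27.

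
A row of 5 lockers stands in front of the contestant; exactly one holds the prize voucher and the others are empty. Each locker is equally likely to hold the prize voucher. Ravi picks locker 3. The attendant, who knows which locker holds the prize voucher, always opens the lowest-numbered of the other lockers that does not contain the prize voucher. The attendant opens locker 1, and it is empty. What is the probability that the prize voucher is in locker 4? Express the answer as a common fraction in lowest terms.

Consider each possible location of the prize voucher in turn.
If it is in locker 1 (prior 1/5): the attendant opened locker 1, so this case is ruled out; weight (1/5)·0 = 0.
If it is in any of lockers 2, 3, 4, and 5 (prior 1/5 each): locker 1 is the lowest-numbered option available, probability 1; weight (1/5)·1 = 1/5 each.
The weights sum to 4/5.
So P(the prize voucher in locker 4 | the attendant opened locker 1) = (1/5) / (4/5) = 1/4.

1/4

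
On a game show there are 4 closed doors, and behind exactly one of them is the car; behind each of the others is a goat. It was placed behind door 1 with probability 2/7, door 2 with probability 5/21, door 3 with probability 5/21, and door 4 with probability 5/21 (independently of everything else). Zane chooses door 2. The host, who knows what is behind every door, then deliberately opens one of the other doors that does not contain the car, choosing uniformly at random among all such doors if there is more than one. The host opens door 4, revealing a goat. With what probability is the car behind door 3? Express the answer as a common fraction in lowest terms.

15/43

Condition on the true location of the car.
If it is behind door 1 (prior 2/7): the host has 2 equally likely choices, so probability 1/2; weight (2/7)·(1/2) = 1/7.
If it is behind door 2 (prior 5/21): the host has 3 equally likely choices, so probability 1/3; weight (5/21)·(1/3) = 5/63.
If it is behind door 3 (prior 5/21): the host has 2 equally likely choices, so probability 1/2; weight (5/21)·(1/2) = 5/42.
If it is behind door 4 (prior 5/21): the host opened door 4, so this case is ruled out; weight (5/21)·0 = 0.
The weights sum to 43/126.
So P(the car behind door 3 | the host opened door 4) = (5/42) / (43/126) = 15/43.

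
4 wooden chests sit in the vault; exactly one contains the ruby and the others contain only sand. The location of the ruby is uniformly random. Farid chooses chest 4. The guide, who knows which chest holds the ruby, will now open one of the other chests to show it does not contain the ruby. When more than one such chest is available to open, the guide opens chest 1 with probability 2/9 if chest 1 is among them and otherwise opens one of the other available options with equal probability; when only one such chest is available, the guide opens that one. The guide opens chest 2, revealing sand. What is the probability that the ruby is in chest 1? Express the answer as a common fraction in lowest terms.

Condition on the true location of the ruby.
If it is in chest 1 (prior 1/4): chest 1 holds the prize so is unavailable; the guide chooses uniformly among the 2 others, probability 1/2; weight (1/4)·(1/2) = 1/8.
If it is in chest 2 (prior 1/4): the guide opened chest 2, so this case is ruled out; weight (1/4)·0 = 0.
If it is in chest 3 (prior 1/4): chest 1 is available but not opened, probability 7/9; weight (1/4)·(7/9) = 7/36.
If it is in chest 4 (prior 1/4): chest 1 is available but not opened; chest 2 gets probability (1 − 2/9)/2 = 7/18; weight (1/4)·(7/18) = 7/72.
The weights sum to 5/12.
So P(the ruby in chest 1 | the guide opened chest 2) = (1/8) / (5/12) = 3/10.

3/10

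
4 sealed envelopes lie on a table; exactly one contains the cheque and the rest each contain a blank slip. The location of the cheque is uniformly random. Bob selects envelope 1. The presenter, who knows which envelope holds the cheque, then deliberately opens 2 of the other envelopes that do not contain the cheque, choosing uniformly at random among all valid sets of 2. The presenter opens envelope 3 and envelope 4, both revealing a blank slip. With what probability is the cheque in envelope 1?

1/4

Condition on the true location of the cheque.
If it is in envelope 1 (prior 1/4): the presenter has 3 equally likely choices, so probability 1/3; weight (1/4)·(1/3) = 1/12.
If it is in envelope 2 (prior 1/4): the presenter has no choice, probability 1; weight (1/4)·1 = 1/4.
If it is in either of envelopes 3 and 4 (prior 1/4 each): that envelope was opened and seen not to hold the prize — ruled out; weight (1/4)·0 = 0 each.
The weights sum to 1/3.
So P(the cheque in envelope 1 | the presenter opened envelope 3 and envelope 4) = (1/12) / (1/3) = 1/4.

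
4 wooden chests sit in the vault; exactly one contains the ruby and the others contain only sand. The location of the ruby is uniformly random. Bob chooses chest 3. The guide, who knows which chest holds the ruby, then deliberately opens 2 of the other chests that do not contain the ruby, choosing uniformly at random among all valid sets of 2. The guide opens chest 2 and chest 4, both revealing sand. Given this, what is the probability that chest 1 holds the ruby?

Consider each possible location of the ruby in turn.
If it is in chest 1 (prior 1/4): the guide has no choice, probability 1; weight (1/4)·1 = 1/4.
If it is in either of chests 2 and 4 (prior 1/4 each): that chest was opened and seen not to hold the prize — ruled out; weight (1/4)·0 = 0 each.
If it is in chest 3 (prior 1/4): the guide has 3 equally likely choices, so probability 1/3; weight (1/4)·(1/3) = 1/12.
The weights sum to 1/3.
So P(the ruby in chest 1 | the guide opened chest 2 and chest 4) = (1/4) / (1/3) = 3/4.

3/4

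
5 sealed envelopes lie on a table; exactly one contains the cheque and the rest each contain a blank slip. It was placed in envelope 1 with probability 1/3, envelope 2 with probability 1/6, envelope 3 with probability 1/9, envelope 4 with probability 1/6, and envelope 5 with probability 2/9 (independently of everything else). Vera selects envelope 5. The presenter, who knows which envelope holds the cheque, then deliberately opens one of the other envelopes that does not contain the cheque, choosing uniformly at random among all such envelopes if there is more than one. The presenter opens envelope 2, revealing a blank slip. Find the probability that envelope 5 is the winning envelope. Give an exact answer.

3/14

Apply Bayes' rule, conditioning on where the cheque actually is.
If it is in envelope 1 (prior 1/3): the presenter has 3 equally likely choices, so probability 1/3; weight (1/3)·(1/3) = 1/9.
If it is in envelope 2 (prior 1/6): the presenter opened envelope 2, so this case is ruled out; weight (1/6)·0 = 0.
If it is in envelope 3 (prior 1/9): the presenter has 3 equally likely choices, so probability 1/3; weight (1/9)·(1/3) = 1/27.
If it is in envelope 4 (prior 1/6): the presenter has 3 equally likely choices, so probability 1/3; weight (1/6)·(1/3) = 1/18.
If it is in envelope 5 (prior 2/9): the presenter has 4 equally likely choices, so probability 1/4; weight (2/9)·(1/4) = 1/18.
The weights sum to 7/27.
So P(the cheque in envelope 5 | the presenter opened envelope 2) = (1/18) / (7/27) = 3/14.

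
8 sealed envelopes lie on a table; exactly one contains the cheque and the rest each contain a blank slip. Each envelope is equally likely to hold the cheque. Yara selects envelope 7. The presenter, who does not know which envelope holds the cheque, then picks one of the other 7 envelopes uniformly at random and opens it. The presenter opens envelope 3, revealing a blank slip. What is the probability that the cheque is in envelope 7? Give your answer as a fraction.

Consider each possible location of the cheque in turn.
If it is in any of envelopes 1, 2, 4, 5, 6, 7, and 8 (prior 1/8 each): the presenter picks envelope 3 with probability 1/7 regardless, and it is not the prize; weight (1/8)·(1/7) = 1/56 each.
If it is in envelope 3 (prior 1/8): the presenter opened envelope 3, so this case is ruled out; weight (1/8)·0 = 0.
The weights sum to 1/8.
So P(the cheque in envelope 7 | the presenter opened envelope 3) = (1/56) / (1/8) = 1/7.

1/7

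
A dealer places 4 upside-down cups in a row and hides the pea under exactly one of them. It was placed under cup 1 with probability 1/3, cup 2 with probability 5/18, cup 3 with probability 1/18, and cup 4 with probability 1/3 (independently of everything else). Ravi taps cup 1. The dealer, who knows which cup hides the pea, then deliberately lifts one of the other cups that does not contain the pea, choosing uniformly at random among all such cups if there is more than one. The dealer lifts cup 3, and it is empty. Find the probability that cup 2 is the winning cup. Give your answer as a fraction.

Consider each possible location of the pea in turn.
If it is under cup 1 (prior 1/3): the dealer has 3 equally likely choices, so probability 1/3; weight (1/3)·(1/3) = 1/9.
If it is under cup 2 (prior 5/18): the dealer has 2 equally likely choices, so probability 1/2; weight (5/18)·(1/2) = 5/36.
If it is under cup 3 (prior 1/18): the dealer opened cup 3, so this case is ruled out; weight (1/18)·0 = 0.
If it is under cup 4 (prior 1/3): the dealer has 2 equally likely choices, so probability 1/2; weight (1/3)·(1/2) = 1/6.
The weights sum to 5/12.
So P(the pea under cup 2 | the dealer opened cup 3) = (5/36) / (5/12) = 1/3.

1/3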